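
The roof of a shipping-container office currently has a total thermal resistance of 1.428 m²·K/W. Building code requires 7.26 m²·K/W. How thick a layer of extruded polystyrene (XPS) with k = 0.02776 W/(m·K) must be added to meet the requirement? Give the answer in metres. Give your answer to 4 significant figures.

ΔR = 7.26 − 1.428 = 5.832 m²·K/W
L = ΔR × k = 5.832 × 0.02776 = 0.1619 m

0.1619 m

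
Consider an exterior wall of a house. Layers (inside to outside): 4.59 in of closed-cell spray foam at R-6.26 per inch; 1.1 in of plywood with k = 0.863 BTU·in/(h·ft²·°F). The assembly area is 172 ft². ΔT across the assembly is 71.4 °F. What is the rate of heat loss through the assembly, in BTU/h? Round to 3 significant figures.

4.59 × 6.26 = 28.73
1.1/0.863 = 1.275
R_total = 28.73 + 1.275 = 30.01 ft²·°F·h/BTU
Q = A·ΔT/R = 172 × 71.4 / 30.01 = 409.3 BTU/h

409 BTU/h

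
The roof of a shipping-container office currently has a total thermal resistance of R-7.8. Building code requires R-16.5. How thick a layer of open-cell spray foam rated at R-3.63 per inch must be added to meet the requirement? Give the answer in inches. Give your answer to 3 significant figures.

ΔR = 16.5 − 7.8 = 8.7 ft²·°F·h/BTU
L = ΔR / (R/in) = 8.7/3.63 = 2.397 in

2.40 in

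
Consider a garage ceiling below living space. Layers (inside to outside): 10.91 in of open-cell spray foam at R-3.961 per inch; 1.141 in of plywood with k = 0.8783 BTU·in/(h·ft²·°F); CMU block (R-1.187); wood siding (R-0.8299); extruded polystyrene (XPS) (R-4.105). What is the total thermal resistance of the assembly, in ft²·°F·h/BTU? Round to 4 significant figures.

10.91 × 3.961 = 43.215
1.141/0.8783 = 1.2991
R_total = 43.215 + 1.2991 + 1.187 + 0.8299 + 4.105 = 50.636 ft²·°F·h/BTU

50.64 ft²·°F·h/BTU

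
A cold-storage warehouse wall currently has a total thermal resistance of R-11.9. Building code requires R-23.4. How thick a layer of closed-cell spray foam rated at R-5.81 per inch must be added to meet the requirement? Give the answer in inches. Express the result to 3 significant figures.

1.98 in

ΔR = 23.4 − 11.9 = 11.5 ft²·°F·h/BTU
L = ΔR / (R/in) = 11.5/5.81 = 1.979 in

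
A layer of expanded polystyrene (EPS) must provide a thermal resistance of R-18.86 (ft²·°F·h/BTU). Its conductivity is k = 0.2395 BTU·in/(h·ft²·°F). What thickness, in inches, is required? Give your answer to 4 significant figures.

4.517 in

L = R × k = 18.86 × 0.2395 = 4.517 in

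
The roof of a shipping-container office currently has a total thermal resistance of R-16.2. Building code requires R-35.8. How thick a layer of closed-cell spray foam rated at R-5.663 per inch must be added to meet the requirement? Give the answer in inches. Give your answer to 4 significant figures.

ΔR = 35.8 − 16.2 = 19.6 ft²·°F·h/BTU
L = ΔR / (R/in) = 19.6/5.663 = 3.4611 in

3.461 in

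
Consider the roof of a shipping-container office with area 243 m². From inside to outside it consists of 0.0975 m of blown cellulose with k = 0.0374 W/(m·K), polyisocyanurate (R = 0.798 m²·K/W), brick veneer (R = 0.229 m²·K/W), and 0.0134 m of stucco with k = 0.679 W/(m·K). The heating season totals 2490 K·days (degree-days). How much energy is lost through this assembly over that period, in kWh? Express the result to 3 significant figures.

3970 kWh

0.0975/0.0374 = 2.607
0.0134/0.679 = 0.01973
R_total = 2.607 + 0.798 + 0.229 + 0.01973 = 3.654 m²·K/W
E = A × HDD × 24 / R / 1000 = 243 × 2490 × 24 / 3.654 / 1000 = 3975 kWh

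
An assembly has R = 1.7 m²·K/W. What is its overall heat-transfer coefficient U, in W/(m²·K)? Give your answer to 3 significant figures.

U = 1/R = 1/1.7 = 0.5882

0.588 W/(m²·K)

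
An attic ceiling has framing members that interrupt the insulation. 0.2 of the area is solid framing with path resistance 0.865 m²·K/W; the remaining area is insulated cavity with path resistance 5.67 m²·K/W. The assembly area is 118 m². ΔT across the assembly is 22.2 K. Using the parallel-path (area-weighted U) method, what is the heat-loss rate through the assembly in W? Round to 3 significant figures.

975 W

U_eff = 0.8/5.67 + 0.2/0.865 = 0.1411 + 0.2312 = 0.3723
R_eff = 1/U_eff = 2.686 m²·K/W
Q = 118 × 22.2 / 2.686 = 975.3 W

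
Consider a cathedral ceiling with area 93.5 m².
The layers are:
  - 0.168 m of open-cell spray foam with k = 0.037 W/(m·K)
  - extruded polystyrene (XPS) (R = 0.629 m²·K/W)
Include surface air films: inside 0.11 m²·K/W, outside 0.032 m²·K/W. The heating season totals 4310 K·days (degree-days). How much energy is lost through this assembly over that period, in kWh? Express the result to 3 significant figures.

1820 kWh

0.168/0.037 = 4.541
R_total = 0.11 + 4.541 + 0.629 + 0.032 = 5.312 m²·K/W
E = A × HDD × 24 / R / 1000 = 93.5 × 4310 × 24 / 5.312 / 1000 = 1821 kWh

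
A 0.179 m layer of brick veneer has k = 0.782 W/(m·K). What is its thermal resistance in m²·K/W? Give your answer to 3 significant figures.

0.229 m²·K/W

R = L/k = 0.179/0.782 = 0.2289 m²·K/W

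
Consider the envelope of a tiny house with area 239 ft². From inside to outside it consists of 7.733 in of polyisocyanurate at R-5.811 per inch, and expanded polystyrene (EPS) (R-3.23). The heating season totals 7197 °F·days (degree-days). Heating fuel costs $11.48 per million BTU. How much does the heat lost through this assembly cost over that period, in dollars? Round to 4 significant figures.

7.733 × 5.811 = 44.936
R_total = 44.936 + 3.23 = 48.166 ft²·°F·h/BTU
E = A × HDD × 24 / R = 239 × 7197 × 24 / 48.166 = 857070 BTU
Cost = 857070/10⁶ × 11.48 = $9.8392

9.839 dollars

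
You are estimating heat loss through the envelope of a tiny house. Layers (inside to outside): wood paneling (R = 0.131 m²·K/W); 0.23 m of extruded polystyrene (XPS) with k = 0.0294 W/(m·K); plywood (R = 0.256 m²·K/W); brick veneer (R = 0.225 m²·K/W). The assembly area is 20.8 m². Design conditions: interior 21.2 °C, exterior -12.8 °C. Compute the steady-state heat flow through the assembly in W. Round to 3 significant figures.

0.23/0.0294 = 7.823
R_total = 0.131 + 7.823 + 0.256 + 0.225 = 8.435 m²·K/W
Q = A·ΔT/R = 20.8 × (21.2 − (-12.8)) / 8.435 = 83.84 W

83.8 W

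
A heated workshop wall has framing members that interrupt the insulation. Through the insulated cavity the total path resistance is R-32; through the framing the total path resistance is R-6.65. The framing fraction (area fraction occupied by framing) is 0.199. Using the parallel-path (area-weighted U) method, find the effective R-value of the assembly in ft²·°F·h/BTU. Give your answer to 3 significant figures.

U_eff = 0.801/32 + 0.199/6.65 = 0.02503 + 0.02992 = 0.05496
R_eff = 1/U_eff = 18.2 ft²·°F·h/BTU

18.2 ft²·°F·h/BTU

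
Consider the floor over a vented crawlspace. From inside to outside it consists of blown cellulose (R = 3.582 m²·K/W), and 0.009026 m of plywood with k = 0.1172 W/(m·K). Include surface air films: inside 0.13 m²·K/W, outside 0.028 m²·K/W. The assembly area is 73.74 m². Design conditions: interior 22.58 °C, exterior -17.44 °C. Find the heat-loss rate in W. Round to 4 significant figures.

773.1 W

0.009026/0.1172 = 0.077014
R_total = 0.13 + 3.582 + 0.077014 + 0.028 = 3.817 m²·K/W
Q = A·ΔT/R = 73.74 × (22.58 − (-17.44)) / 3.817 = 773.14 W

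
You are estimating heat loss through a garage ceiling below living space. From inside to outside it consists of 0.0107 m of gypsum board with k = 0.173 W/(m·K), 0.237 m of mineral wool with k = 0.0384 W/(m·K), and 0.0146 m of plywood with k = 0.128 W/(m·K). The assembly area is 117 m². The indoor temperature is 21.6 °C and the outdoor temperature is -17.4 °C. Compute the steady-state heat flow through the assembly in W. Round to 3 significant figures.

0.0107/0.173 = 0.06185
0.237/0.0384 = 6.172
0.0146/0.128 = 0.1141
R_total = 0.06185 + 6.172 + 0.1141 = 6.348 m²·K/W
Q = A·ΔT/R = 117 × (21.6 − (-17.4)) / 6.348 = 718.8 W

719 W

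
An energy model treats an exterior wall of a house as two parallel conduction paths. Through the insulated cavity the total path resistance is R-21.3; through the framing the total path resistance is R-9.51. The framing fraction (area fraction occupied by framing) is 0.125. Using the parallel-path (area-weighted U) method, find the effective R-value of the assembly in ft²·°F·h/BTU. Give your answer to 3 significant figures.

18.4 ft²·°F·h/BTU

U_eff = 0.875/21.3 + 0.125/9.51 = 0.04108 + 0.01314 = 0.05422
R_eff = 1/U_eff = 18.44 ft²·°F·h/BTU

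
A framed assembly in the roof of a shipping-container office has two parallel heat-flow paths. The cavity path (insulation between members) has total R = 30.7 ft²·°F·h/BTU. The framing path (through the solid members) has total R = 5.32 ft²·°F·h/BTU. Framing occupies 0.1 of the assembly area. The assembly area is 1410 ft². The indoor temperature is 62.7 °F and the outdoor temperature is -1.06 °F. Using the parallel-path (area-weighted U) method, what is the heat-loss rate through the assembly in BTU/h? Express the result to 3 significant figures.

U_eff = 0.9/30.7 + 0.1/5.32 = 0.02932 + 0.0188 = 0.04811
R_eff = 1/U_eff = 20.78 ft²·°F·h/BTU
Q = 1410 × (62.7 − (-1.06)) / 20.78 = 4325 BTU/h

4330 BTU/h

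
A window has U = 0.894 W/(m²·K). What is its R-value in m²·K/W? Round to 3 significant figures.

R = 1/U = 1/0.894 = 1.119

1.12 m²·K/W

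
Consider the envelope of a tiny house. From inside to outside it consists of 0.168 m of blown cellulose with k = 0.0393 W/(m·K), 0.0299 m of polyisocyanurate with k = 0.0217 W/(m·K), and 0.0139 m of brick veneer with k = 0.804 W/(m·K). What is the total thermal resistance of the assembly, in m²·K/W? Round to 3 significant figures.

0.168/0.0393 = 4.275
0.0299/0.0217 = 1.378
0.0139/0.804 = 0.01729
R_total = 4.275 + 1.378 + 0.01729 = 5.67 m²·K/W

5.67 m²·K/W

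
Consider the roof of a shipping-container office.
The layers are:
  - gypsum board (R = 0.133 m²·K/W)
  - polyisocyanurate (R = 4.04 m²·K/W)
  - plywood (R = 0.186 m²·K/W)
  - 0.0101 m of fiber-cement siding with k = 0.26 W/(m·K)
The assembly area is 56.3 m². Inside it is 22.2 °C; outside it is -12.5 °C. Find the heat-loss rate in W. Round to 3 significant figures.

444 W

0.0101/0.26 = 0.03885
R_total = 0.133 + 4.04 + 0.186 + 0.03885 = 4.398 m²·K/W
Q = A·ΔT/R = 56.3 × (22.2 − (-12.5)) / 4.398 = 444.2 W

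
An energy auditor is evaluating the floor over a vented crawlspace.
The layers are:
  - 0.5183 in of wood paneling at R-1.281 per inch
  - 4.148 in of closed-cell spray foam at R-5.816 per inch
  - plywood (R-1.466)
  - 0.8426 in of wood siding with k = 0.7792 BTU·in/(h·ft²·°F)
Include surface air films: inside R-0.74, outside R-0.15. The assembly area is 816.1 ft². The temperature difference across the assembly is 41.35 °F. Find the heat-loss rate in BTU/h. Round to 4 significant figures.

0.5183 × 1.281 = 0.66394
4.148 × 5.816 = 24.125
0.8426/0.7792 = 1.0814
R_total = 0.74 + 0.66394 + 24.125 + 1.466 + 1.0814 + 0.15 = 28.226 ft²·°F·h/BTU
Q = A·ΔT/R = 816.1 × 41.35 / 28.226 = 1195.6 BTU/h

1196 BTU/h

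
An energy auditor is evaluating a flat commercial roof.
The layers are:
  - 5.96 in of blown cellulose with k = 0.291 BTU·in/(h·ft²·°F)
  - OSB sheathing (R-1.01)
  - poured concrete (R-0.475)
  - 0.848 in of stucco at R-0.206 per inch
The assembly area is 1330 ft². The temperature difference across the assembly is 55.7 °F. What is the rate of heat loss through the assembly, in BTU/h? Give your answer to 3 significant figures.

3350 BTU/h

5.96/0.291 = 20.48
0.848 × 0.206 = 0.1747
R_total = 20.48 + 1.01 + 0.475 + 0.1747 = 22.14 ft²·°F·h/BTU
Q = A·ΔT/R = 1330 × 55.7 / 22.14 = 3346 BTU/h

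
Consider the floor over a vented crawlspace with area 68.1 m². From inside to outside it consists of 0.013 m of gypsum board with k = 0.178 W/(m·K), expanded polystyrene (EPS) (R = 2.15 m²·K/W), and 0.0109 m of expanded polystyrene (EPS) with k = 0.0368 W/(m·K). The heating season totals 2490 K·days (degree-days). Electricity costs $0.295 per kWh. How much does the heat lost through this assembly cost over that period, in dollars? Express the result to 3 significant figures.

477 dollars

0.013/0.178 = 0.07303
0.0109/0.0368 = 0.2962
R_total = 0.07303 + 2.15 + 0.2962 = 2.519 m²·K/W
E = A × HDD × 24 / R / 1000 = 68.1 × 2490 × 24 / 2.519 / 1000 = 1615 kWh
Cost = 1615 × 0.295 = $476.6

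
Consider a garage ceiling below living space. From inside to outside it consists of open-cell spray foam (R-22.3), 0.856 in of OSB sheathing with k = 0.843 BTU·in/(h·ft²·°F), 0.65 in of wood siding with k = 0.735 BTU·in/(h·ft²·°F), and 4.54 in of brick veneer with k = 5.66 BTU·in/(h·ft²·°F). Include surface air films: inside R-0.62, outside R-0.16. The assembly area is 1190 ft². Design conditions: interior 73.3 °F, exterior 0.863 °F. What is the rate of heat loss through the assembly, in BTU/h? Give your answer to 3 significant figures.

3340 BTU/h

0.856/0.843 = 1.015
0.65/0.735 = 0.8844
4.54/5.66 = 0.8021
R_total = 0.62 + 22.3 + 1.015 + 0.8844 + 0.8021 + 0.16 = 25.78 ft²·°F·h/BTU
Q = A·ΔT/R = 1190 × (73.3 − 0.863) / 25.78 = 3343 BTU/h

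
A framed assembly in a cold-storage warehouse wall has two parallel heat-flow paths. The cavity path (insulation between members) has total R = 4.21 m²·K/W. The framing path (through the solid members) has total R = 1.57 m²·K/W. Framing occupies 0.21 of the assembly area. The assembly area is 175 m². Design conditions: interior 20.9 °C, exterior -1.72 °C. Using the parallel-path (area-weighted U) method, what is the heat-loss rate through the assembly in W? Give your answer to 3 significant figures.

1270 W

U_eff = 0.79/4.21 + 0.21/1.57 = 0.1876 + 0.1338 = 0.3214
R_eff = 1/U_eff = 3.111 m²·K/W
Q = 175 × (20.9 − (-1.72)) / 3.111 = 1272 W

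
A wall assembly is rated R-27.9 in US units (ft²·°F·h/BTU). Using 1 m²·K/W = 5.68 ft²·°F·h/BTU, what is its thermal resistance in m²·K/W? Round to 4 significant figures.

4.912 m²·K/W

R_SI = 27.9/5.68 = 4.912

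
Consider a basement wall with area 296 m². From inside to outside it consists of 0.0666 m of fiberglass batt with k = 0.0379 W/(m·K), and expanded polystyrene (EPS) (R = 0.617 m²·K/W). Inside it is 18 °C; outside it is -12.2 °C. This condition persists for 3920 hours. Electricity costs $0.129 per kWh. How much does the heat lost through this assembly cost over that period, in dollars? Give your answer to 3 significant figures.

1900 dollars

0.0666/0.0379 = 1.757
R_total = 1.757 + 0.617 = 2.374 m²·K/W
Q = 296 × (18 − (-12.2)) / 2.374 = 3765 W
E = 3765 W × 3920 h / 1000 = 14760 kWh
Cost = 14760 × 0.129 = $1904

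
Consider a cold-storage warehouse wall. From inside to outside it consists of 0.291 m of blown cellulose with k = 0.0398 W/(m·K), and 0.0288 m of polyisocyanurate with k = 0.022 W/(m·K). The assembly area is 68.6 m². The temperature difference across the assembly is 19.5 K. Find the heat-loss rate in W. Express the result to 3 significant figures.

0.291/0.0398 = 7.312
0.0288/0.022 = 1.309
R_total = 7.312 + 1.309 = 8.621 m²·K/W
Q = A·ΔT/R = 68.6 × 19.5 / 8.621 = 155.2 W

155 W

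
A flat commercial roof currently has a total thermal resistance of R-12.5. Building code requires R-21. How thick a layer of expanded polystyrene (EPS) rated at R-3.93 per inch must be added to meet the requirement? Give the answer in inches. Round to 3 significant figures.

ΔR = 21 − 12.5 = 8.5 ft²·°F·h/BTU
L = ΔR / (R/in) = 8.5/3.93 = 2.163 in

2.16 in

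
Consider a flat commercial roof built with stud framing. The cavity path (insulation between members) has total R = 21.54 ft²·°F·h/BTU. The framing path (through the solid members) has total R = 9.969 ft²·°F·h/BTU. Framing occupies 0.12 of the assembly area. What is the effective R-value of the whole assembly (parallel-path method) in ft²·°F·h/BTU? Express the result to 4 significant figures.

U_eff = 0.88/21.54 + 0.12/9.969 = 0.040854 + 0.012037 = 0.052892
R_eff = 1/U_eff = 18.907 ft²·°F·h/BTU

18.91 ft²·°F·h/BTU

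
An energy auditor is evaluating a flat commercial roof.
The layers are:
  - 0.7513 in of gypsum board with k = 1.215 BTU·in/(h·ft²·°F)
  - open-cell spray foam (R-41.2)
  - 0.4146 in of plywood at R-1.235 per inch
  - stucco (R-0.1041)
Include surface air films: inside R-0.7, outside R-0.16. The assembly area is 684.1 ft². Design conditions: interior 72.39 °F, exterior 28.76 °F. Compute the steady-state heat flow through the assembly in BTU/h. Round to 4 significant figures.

0.7513/1.215 = 0.61835
0.4146 × 1.235 = 0.51203
R_total = 0.7 + 0.61835 + 41.2 + 0.51203 + 0.1041 + 0.16 = 43.294 ft²·°F·h/BTU
Q = A·ΔT/R = 684.1 × (72.39 − 28.76) / 43.294 = 689.4 BTU/h

689.4 BTU/h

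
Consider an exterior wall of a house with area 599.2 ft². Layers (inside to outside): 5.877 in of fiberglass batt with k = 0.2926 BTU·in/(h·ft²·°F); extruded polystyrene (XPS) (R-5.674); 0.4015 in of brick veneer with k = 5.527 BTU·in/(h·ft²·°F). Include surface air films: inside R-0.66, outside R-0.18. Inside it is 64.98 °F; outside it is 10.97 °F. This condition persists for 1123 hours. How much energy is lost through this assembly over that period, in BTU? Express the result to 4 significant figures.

5.877/0.2926 = 20.085
0.4015/5.527 = 0.072643
R_total = 0.66 + 20.085 + 5.674 + 0.072643 + 0.18 = 26.672 ft²·°F·h/BTU
Q = 599.2 × (64.98 − 10.97) / 26.672 = 1213.4 BTU/h
E = 1213.4 × 1123 = 1362600 BTU

1363000 BTU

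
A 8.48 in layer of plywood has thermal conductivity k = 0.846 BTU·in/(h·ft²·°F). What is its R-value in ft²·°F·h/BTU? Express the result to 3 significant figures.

10.0 ft²·°F·h/BTU

R = L/k = 8.48/0.846 = 10.02 ft²·°F·h/BTU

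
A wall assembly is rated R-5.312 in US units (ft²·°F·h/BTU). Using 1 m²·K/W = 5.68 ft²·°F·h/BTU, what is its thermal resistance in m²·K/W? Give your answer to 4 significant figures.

R_SI = 5.312/5.68 = 0.93521

0.9352 m²·K/W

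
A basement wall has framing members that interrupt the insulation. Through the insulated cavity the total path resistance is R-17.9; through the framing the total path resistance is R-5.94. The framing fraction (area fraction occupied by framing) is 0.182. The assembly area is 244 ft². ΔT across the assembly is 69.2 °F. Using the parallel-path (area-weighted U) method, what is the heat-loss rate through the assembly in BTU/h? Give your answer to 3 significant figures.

1290 BTU/h

U_eff = 0.818/17.9 + 0.182/5.94 = 0.0457 + 0.03064 = 0.07634
R_eff = 1/U_eff = 13.1 ft²·°F·h/BTU
Q = 244 × 69.2 / 13.1 = 1289 BTU/h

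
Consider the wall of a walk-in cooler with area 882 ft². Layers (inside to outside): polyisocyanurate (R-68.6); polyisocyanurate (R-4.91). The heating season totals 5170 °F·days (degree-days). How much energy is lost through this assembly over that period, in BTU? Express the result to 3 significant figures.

R_total = 68.6 + 4.91 = 73.51 ft²·°F·h/BTU
E = A × HDD × 24 / R = 882 × 5170 × 24 / 73.51 = 1489000 BTU

1490000 BTU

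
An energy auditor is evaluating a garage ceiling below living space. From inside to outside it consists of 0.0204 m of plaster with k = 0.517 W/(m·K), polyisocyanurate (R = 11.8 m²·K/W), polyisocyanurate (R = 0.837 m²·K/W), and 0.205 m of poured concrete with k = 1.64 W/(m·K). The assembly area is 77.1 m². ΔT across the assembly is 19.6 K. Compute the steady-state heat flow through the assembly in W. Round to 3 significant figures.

118 W

0.0204/0.517 = 0.03946
0.205/1.64 = 0.125
R_total = 0.03946 + 11.8 + 0.837 + 0.125 = 12.8 m²·K/W
Q = A·ΔT/R = 77.1 × 19.6 / 12.8 = 118 W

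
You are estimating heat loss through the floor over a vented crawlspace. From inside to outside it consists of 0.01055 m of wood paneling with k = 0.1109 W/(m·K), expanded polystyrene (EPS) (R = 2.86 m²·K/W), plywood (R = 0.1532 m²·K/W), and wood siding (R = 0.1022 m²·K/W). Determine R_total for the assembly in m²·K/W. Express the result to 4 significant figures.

0.01055/0.1109 = 0.095131
R_total = 0.095131 + 2.86 + 0.1532 + 0.1022 = 3.2105 m²·K/W

3.211 m²·K/W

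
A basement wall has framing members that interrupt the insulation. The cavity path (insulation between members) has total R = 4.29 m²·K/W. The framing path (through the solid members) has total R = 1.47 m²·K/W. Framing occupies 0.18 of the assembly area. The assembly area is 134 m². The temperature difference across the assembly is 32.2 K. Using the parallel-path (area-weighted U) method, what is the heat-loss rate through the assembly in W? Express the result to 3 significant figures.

U_eff = 0.82/4.29 + 0.18/1.47 = 0.1911 + 0.1224 = 0.3136
R_eff = 1/U_eff = 3.189 m²·K/W
Q = 134 × 32.2 / 3.189 = 1353 W

1350 W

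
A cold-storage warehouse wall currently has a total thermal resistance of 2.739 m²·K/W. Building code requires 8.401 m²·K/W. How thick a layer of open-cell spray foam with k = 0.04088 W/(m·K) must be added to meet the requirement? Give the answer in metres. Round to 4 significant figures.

ΔR = 8.401 − 2.739 = 5.662 m²·K/W
L = ΔR × k = 5.662 × 0.04088 = 0.23146 m

0.2315 m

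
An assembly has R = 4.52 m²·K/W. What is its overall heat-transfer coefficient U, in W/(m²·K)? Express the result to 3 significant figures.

U = 1/R = 1/4.52 = 0.2212

0.221 W/(m²·K)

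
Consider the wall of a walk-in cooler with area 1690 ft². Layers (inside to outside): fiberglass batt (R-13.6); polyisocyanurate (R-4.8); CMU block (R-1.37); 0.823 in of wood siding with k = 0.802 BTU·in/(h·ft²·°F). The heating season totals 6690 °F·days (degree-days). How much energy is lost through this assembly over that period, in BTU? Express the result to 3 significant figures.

0.823/0.802 = 1.026
R_total = 13.6 + 4.8 + 1.37 + 1.026 = 20.8 ft²·°F·h/BTU
E = A × HDD × 24 / R = 1690 × 6690 × 24 / 20.8 = 13050000 BTU

13000000 BTU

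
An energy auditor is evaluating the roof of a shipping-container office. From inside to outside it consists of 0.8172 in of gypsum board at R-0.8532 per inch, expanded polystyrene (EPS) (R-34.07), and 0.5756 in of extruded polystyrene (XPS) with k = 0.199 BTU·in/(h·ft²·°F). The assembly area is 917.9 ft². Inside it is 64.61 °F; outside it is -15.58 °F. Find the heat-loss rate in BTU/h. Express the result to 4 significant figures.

1955 BTU/h

0.8172 × 0.8532 = 0.69724
0.5756/0.199 = 2.8925
R_total = 0.69724 + 34.07 + 2.8925 = 37.66 ft²·°F·h/BTU
Q = A·ΔT/R = 917.9 × (64.61 − (-15.58)) / 37.66 = 1954.5 BTU/h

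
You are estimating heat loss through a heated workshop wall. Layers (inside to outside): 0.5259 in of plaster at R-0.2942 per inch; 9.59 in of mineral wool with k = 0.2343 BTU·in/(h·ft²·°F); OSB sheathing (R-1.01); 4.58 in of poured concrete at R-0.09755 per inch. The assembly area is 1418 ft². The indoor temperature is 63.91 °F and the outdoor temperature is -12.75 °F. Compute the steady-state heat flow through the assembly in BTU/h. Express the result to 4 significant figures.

0.5259 × 0.2942 = 0.15472
9.59/0.2343 = 40.93
4.58 × 0.09755 = 0.44678
R_total = 0.15472 + 40.93 + 1.01 + 0.44678 = 42.542 ft²·°F·h/BTU
Q = A·ΔT/R = 1418 × (63.91 − (-12.75)) / 42.542 = 2555.2 BTU/h

2555 BTU/h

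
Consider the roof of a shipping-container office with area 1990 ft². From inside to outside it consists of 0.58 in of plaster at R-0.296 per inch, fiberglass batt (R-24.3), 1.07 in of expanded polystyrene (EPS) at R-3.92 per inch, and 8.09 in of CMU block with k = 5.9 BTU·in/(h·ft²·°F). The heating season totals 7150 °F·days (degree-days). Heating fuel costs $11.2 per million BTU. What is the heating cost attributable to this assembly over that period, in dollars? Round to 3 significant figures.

0.58 × 0.296 = 0.1717
1.07 × 3.92 = 4.194
8.09/5.9 = 1.371
R_total = 0.1717 + 24.3 + 4.194 + 1.371 = 30.04 ft²·°F·h/BTU
E = A × HDD × 24 / R = 1990 × 7150 × 24 / 30.04 = 11370000 BTU
Cost = 11370000/10⁶ × 11.2 = $127.3

127 dollars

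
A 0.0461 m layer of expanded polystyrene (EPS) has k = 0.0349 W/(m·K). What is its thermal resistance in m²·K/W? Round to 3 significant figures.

R = L/k = 0.0461/0.0349 = 1.321 m²·K/W

1.32 m²·K/W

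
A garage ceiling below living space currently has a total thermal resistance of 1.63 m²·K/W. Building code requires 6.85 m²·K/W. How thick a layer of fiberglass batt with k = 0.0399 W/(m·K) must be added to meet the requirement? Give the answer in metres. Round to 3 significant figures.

0.208 m

ΔR = 6.85 − 1.63 = 5.22 m²·K/W
L = ΔR × k = 5.22 × 0.0399 = 0.2083 m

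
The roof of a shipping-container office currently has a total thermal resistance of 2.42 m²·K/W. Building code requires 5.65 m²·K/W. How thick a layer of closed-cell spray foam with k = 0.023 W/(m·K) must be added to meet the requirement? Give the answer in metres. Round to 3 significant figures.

ΔR = 5.65 − 2.42 = 3.23 m²·K/W
L = ΔR × k = 3.23 × 0.023 = 0.07429 m

0.0743 m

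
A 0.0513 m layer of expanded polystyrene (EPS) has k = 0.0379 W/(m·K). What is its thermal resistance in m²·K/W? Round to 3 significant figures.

R = L/k = 0.0513/0.0379 = 1.354 m²·K/W

1.35 m²·K/W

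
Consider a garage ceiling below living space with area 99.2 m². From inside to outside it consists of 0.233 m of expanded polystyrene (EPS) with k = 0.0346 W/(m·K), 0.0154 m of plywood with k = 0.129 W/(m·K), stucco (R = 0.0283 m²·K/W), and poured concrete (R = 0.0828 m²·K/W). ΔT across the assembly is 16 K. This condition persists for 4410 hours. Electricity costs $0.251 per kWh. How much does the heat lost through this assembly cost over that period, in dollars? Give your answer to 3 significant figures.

0.233/0.0346 = 6.734
0.0154/0.129 = 0.1194
R_total = 6.734 + 0.1194 + 0.0283 + 0.0828 = 6.965 m²·K/W
Q = 99.2 × 16 / 6.965 = 227.9 W
E = 227.9 W × 4410 h / 1000 = 1005 kWh
Cost = 1005 × 0.251 = $252.3

252 dollars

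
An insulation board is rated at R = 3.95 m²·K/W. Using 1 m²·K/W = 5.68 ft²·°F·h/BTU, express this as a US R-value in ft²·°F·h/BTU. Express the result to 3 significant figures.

R_US = 3.95 × 5.68 = 22.44

22.4 ft²·°F·h/BTU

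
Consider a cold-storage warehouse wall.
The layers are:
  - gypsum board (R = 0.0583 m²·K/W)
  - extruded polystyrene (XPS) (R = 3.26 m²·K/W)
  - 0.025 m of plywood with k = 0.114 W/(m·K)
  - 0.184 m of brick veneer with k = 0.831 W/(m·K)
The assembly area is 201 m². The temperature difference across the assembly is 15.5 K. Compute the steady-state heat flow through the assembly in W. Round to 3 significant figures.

829 W

0.025/0.114 = 0.2193
0.184/0.831 = 0.2214
R_total = 0.0583 + 3.26 + 0.2193 + 0.2214 = 3.759 m²·K/W
Q = A·ΔT/R = 201 × 15.5 / 3.759 = 828.8 W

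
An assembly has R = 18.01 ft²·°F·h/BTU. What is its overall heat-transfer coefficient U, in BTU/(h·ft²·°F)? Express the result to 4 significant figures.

U = 1/R = 1/18.01 = 0.055525

0.05552 BTU/(h·ft²·°F)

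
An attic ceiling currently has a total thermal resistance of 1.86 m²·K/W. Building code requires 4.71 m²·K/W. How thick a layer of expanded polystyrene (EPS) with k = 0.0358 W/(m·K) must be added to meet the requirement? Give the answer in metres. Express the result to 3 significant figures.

ΔR = 4.71 − 1.86 = 2.85 m²·K/W
L = ΔR × k = 2.85 × 0.0358 = 0.102 m

0.102 m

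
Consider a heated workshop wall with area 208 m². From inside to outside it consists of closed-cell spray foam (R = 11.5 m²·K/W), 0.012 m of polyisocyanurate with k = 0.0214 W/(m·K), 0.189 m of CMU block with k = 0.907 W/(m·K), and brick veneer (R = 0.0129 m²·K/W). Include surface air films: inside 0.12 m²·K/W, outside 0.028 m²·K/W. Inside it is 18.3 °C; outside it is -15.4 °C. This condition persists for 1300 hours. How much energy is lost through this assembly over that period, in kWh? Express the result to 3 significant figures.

733 kWh

0.012/0.0214 = 0.5607
0.189/0.907 = 0.2084
R_total = 0.12 + 11.5 + 0.5607 + 0.2084 + 0.0129 + 0.028 = 12.43 m²·K/W
Q = 208 × (18.3 − (-15.4)) / 12.43 = 563.9 W
E = 563.9 W × 1300 h / 1000 = 733.1 kWh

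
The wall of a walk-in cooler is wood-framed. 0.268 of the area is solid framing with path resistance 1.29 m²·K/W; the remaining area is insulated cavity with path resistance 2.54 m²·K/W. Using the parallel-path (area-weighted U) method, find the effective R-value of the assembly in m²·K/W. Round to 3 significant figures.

2.02 m²·K/W

U_eff = 0.732/2.54 + 0.268/1.29 = 0.2882 + 0.2078 = 0.4959
R_eff = 1/U_eff = 2.016 m²·K/W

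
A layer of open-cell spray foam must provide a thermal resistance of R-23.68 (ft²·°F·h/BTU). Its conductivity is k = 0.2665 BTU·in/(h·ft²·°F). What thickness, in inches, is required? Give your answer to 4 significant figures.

L = R × k = 23.68 × 0.2665 = 6.3107 in

6.311 in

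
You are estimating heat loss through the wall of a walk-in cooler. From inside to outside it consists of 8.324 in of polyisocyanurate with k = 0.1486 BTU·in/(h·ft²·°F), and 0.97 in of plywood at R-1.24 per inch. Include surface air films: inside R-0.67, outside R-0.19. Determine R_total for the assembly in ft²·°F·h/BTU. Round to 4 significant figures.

58.08 ft²·°F·h/BTU

8.324/0.1486 = 56.016
0.97 × 1.24 = 1.2028
R_total = 0.67 + 56.016 + 1.2028 + 0.19 = 58.079 ft²·°F·h/BTU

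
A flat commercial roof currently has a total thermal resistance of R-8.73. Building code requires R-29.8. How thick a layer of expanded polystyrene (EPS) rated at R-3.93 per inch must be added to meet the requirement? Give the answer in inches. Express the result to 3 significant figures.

ΔR = 29.8 − 8.73 = 21.07 ft²·°F·h/BTU
L = ΔR / (R/in) = 21.07/3.93 = 5.361 in

5.36 in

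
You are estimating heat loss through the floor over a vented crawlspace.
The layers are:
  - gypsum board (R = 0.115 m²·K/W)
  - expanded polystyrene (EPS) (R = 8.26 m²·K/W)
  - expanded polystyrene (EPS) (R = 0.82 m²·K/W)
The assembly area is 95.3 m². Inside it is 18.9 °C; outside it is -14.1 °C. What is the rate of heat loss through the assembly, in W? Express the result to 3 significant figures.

R_total = 0.115 + 8.26 + 0.82 = 9.195 m²·K/W
Q = A·ΔT/R = 95.3 × (18.9 − (-14.1)) / 9.195 = 342 W

342 W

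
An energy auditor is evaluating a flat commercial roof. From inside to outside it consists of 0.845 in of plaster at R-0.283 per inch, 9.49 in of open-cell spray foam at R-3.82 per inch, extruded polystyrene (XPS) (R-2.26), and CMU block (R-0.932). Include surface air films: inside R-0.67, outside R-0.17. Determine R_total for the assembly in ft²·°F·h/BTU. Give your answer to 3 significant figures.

0.845 × 0.283 = 0.2391
9.49 × 3.82 = 36.25
R_total = 0.67 + 0.2391 + 36.25 + 2.26 + 0.932 + 0.17 = 40.52 ft²·°F·h/BTU

40.5 ft²·°F·h/BTU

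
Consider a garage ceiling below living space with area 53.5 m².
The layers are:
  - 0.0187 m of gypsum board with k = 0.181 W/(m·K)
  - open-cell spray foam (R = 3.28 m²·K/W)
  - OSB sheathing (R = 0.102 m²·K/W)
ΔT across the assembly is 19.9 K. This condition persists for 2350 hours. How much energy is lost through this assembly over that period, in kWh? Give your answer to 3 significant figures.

718 kWh

0.0187/0.181 = 0.1033
R_total = 0.1033 + 3.28 + 0.102 = 3.485 m²·K/W
Q = 53.5 × 19.9 / 3.485 = 305.5 W
E = 305.5 W × 2350 h / 1000 = 717.8 kWh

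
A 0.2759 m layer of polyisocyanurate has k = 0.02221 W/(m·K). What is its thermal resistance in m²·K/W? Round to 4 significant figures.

R = L/k = 0.2759/0.02221 = 12.422 m²·K/W

12.42 m²·K/W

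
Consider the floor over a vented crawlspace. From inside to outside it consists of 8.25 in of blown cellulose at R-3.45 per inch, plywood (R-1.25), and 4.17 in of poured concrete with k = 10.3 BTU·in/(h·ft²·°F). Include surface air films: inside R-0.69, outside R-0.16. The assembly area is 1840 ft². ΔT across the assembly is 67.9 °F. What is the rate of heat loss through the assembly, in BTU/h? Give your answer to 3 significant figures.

4030 BTU/h

8.25 × 3.45 = 28.46
4.17/10.3 = 0.4049
R_total = 0.69 + 28.46 + 1.25 + 0.4049 + 0.16 = 30.97 ft²·°F·h/BTU
Q = A·ΔT/R = 1840 × 67.9 / 30.97 = 4034 BTU/h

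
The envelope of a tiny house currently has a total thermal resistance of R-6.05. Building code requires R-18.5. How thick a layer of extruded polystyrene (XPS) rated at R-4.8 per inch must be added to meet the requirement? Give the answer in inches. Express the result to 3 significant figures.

2.59 in

ΔR = 18.5 − 6.05 = 12.45 ft²·°F·h/BTU
L = ΔR / (R/in) = 12.45/4.8 = 2.594 in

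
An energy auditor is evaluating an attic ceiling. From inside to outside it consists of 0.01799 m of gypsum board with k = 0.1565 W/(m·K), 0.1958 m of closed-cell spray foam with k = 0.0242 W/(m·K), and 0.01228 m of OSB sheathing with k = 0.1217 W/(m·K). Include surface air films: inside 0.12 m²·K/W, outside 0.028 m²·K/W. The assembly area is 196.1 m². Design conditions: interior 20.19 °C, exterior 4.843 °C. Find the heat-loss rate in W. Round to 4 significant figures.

356.0 W

0.01799/0.1565 = 0.11495
0.1958/0.0242 = 8.0909
0.01228/0.1217 = 0.1009
R_total = 0.12 + 0.11495 + 8.0909 + 0.1009 + 0.028 = 8.4548 m²·K/W
Q = A·ΔT/R = 196.1 × (20.19 − 4.843) / 8.4548 = 355.96 W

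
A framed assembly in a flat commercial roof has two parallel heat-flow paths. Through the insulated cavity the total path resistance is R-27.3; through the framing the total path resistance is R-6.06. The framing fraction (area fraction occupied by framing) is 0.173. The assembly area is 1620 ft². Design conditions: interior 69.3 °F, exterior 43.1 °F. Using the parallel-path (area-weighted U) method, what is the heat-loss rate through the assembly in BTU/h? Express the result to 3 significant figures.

2500 BTU/h

U_eff = 0.827/27.3 + 0.173/6.06 = 0.03029 + 0.02855 = 0.05884
R_eff = 1/U_eff = 16.99 ft²·°F·h/BTU
Q = 1620 × (69.3 − 43.1) / 16.99 = 2497 BTU/h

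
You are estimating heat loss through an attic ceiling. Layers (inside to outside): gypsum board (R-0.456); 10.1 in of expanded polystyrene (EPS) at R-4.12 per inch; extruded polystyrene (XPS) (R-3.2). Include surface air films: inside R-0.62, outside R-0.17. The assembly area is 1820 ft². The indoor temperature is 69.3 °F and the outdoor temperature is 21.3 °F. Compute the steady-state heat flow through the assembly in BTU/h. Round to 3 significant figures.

1900 BTU/h

10.1 × 4.12 = 41.61
R_total = 0.62 + 0.456 + 41.61 + 3.2 + 0.17 = 46.06 ft²·°F·h/BTU
Q = A·ΔT/R = 1820 × (69.3 − 21.3) / 46.06 = 1897 BTU/h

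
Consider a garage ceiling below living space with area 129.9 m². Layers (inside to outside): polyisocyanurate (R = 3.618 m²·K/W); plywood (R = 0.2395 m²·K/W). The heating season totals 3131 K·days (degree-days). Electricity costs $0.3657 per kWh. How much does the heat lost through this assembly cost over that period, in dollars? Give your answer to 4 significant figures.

925.4 dollars

R_total = 3.618 + 0.2395 = 3.8575 m²·K/W
E = A × HDD × 24 / R / 1000 = 129.9 × 3131 × 24 / 3.8575 / 1000 = 2530.4 kWh
Cost = 2530.4 × 0.3657 = $925.39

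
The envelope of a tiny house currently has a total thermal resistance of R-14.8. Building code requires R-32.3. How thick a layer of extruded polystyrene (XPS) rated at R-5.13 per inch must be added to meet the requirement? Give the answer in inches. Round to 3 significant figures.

ΔR = 32.3 − 14.8 = 17.5 ft²·°F·h/BTU
L = ΔR / (R/in) = 17.5/5.13 = 3.411 in

3.41 in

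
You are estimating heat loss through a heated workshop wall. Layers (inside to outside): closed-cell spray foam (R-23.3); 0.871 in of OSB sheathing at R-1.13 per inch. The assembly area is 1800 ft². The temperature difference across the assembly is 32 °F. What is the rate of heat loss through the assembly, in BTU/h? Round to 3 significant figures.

2370 BTU/h

0.871 × 1.13 = 0.9842
R_total = 23.3 + 0.9842 = 24.28 ft²·°F·h/BTU
Q = A·ΔT/R = 1800 × 32 / 24.28 = 2372 BTU/h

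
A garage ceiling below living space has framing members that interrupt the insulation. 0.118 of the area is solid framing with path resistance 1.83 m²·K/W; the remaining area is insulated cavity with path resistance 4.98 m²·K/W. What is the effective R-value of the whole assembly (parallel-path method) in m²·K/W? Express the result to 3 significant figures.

U_eff = 0.882/4.98 + 0.118/1.83 = 0.1771 + 0.06448 = 0.2416
R_eff = 1/U_eff = 4.139 m²·K/W

4.14 m²·K/W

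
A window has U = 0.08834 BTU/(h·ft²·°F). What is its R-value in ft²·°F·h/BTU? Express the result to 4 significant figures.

R = 1/U = 1/0.08834 = 11.32

11.32 ft²·°F·h/BTU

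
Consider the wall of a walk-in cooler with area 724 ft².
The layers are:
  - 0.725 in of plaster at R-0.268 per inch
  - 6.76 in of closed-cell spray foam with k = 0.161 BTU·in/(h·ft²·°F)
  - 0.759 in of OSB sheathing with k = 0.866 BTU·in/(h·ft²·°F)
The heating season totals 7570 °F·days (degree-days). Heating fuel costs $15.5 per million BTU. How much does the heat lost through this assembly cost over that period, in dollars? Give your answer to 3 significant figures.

0.725 × 0.268 = 0.1943
6.76/0.161 = 41.99
0.759/0.866 = 0.8764
R_total = 0.1943 + 41.99 + 0.8764 = 43.06 ft²·°F·h/BTU
E = A × HDD × 24 / R = 724 × 7570 × 24 / 43.06 = 3055000 BTU
Cost = 3055000/10⁶ × 15.5 = $47.35

47.4 dollars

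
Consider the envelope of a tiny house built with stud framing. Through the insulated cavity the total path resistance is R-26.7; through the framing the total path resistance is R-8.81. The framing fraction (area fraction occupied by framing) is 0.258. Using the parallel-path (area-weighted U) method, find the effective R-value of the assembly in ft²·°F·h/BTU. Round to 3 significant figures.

17.5 ft²·°F·h/BTU

U_eff = 0.742/26.7 + 0.258/8.81 = 0.02779 + 0.02928 = 0.05708
R_eff = 1/U_eff = 17.52 ft²·°F·h/BTU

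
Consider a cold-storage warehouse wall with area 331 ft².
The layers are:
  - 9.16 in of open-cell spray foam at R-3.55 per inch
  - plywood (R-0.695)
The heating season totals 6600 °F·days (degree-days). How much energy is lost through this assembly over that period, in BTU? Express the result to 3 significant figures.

9.16 × 3.55 = 32.52
R_total = 32.52 + 0.695 = 33.21 ft²·°F·h/BTU
E = A × HDD × 24 / R = 331 × 6600 × 24 / 33.21 = 1579000 BTU

1580000 BTU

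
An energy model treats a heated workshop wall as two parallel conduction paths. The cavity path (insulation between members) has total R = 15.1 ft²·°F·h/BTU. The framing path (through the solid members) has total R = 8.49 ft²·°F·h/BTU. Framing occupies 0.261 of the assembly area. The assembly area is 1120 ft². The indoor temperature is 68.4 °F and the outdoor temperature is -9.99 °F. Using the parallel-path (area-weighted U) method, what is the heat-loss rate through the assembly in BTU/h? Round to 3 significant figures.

7000 BTU/h

U_eff = 0.739/15.1 + 0.261/8.49 = 0.04894 + 0.03074 = 0.07968
R_eff = 1/U_eff = 12.55 ft²·°F·h/BTU
Q = 1120 × (68.4 − (-9.99)) / 12.55 = 6996 BTU/h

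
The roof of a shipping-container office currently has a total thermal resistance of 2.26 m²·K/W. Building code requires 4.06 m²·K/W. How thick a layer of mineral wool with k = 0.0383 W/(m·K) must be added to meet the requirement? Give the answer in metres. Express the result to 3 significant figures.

0.0689 m

ΔR = 4.06 − 2.26 = 1.8 m²·K/W
L = ΔR × k = 1.8 × 0.0383 = 0.06894 m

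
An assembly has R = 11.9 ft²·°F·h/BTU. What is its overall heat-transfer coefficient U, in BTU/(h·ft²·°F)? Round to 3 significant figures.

U = 1/R = 1/11.9 = 0.08403

0.0840 BTU/(h·ft²·°F)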